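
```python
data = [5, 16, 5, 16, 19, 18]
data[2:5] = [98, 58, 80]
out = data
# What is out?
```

data starts as [5, 16, 5, 16, 19, 18] (length 6). The slice data[2:5] covers indices [2, 3, 4] with values [5, 16, 19]. Replacing that slice with [98, 58, 80] (same length) produces [5, 16, 98, 58, 80, 18].

[5, 16, 98, 58, 80, 18]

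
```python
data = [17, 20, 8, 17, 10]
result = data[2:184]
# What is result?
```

data has length 5. The slice data[2:184] selects indices [2, 3, 4] (2->8, 3->17, 4->10), giving [8, 17, 10].

[8, 17, 10]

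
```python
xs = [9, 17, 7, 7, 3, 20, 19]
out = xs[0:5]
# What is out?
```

xs has length 7. The slice xs[0:5] selects indices [0, 1, 2, 3, 4] (0->9, 1->17, 2->7, 3->7, 4->3), giving [9, 17, 7, 7, 3].

[9, 17, 7, 7, 3]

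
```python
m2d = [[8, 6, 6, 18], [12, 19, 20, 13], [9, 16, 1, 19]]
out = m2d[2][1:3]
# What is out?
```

m2d[2] = [9, 16, 1, 19]. m2d[2] has length 4. The slice m2d[2][1:3] selects indices [1, 2] (1->16, 2->1), giving [16, 1].

[16, 1]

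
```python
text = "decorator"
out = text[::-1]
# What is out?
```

text has length 9. The slice text[::-1] selects indices [8, 7, 6, 5, 4, 3, 2, 1, 0] (8->'r', 7->'o', 6->'t', 5->'a', 4->'r', 3->'o', 2->'c', 1->'e', 0->'d'), giving 'rotaroced'.

'rotaroced'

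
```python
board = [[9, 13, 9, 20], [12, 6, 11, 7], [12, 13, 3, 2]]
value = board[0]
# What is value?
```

board has 3 rows. Row 0 is [9, 13, 9, 20].

[9, 13, 9, 20]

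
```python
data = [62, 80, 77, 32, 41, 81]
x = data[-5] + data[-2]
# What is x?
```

data has length 6. Negative index -5 maps to positive index 6 + (-5) = 1. data[1] = 80.
data has length 6. Negative index -2 maps to positive index 6 + (-2) = 4. data[4] = 41.
Sum: 80 + 41 = 121.

121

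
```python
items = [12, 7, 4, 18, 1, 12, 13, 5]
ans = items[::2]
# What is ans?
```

items has length 8. The slice items[::2] selects indices [0, 2, 4, 6] (0->12, 2->4, 4->1, 6->13), giving [12, 4, 1, 13].

[12, 4, 1, 13]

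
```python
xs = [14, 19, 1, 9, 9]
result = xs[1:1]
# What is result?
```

xs has length 5. The slice xs[1:1] resolves to an empty index range, so the result is [].

[]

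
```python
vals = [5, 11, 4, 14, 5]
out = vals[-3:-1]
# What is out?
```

vals has length 5. The slice vals[-3:-1] selects indices [2, 3] (2->4, 3->14), giving [4, 14].

[4, 14]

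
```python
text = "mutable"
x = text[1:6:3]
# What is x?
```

text has length 7. The slice text[1:6:3] selects indices [1, 4] (1->'u', 4->'b'), giving 'ub'.

'ub'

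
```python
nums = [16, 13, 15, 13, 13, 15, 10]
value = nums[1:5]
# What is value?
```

nums has length 7. The slice nums[1:5] selects indices [1, 2, 3, 4] (1->13, 2->15, 3->13, 4->13), giving [13, 15, 13, 13].

[13, 15, 13, 13]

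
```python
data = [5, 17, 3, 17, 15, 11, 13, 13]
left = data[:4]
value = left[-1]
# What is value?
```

data has length 8. The slice data[:4] selects indices [0, 1, 2, 3] (0->5, 1->17, 2->3, 3->17), giving [5, 17, 3, 17]. So left = [5, 17, 3, 17]. Then left[-1] = 17.

17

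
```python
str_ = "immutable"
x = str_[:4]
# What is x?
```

str_ has length 9. The slice str_[:4] selects indices [0, 1, 2, 3] (0->'i', 1->'m', 2->'m', 3->'u'), giving 'immu'.

'immu'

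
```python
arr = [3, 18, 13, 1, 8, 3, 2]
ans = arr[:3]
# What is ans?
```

arr has length 7. The slice arr[:3] selects indices [0, 1, 2] (0->3, 1->18, 2->13), giving [3, 18, 13].

[3, 18, 13]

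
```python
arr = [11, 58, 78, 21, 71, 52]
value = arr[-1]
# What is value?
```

arr has length 6. Negative index -1 maps to positive index 6 + (-1) = 5. arr[5] = 52.

52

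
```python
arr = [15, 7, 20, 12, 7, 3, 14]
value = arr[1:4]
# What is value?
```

arr has length 7. The slice arr[1:4] selects indices [1, 2, 3] (1->7, 2->20, 3->12), giving [7, 20, 12].

[7, 20, 12]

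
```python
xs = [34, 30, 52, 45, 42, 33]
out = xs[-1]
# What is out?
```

xs has length 6. Negative index -1 maps to positive index 6 + (-1) = 5. xs[5] = 33.

33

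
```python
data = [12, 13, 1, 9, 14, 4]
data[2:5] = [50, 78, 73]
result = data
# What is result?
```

data starts as [12, 13, 1, 9, 14, 4] (length 6). The slice data[2:5] covers indices [2, 3, 4] with values [1, 9, 14]. Replacing that slice with [50, 78, 73] (same length) produces [12, 13, 50, 78, 73, 4].

[12, 13, 50, 78, 73, 4]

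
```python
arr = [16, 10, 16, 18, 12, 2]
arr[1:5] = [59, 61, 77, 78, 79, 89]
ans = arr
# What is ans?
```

arr starts as [16, 10, 16, 18, 12, 2] (length 6). The slice arr[1:5] covers indices [1, 2, 3, 4] with values [10, 16, 18, 12]. Replacing that slice with [59, 61, 77, 78, 79, 89] (different length) produces [16, 59, 61, 77, 78, 79, 89, 2].

[16, 59, 61, 77, 78, 79, 89, 2]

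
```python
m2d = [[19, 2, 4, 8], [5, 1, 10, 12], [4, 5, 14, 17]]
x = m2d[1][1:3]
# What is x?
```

m2d[1] = [5, 1, 10, 12]. m2d[1] has length 4. The slice m2d[1][1:3] selects indices [1, 2] (1->1, 2->10), giving [1, 10].

[1, 10]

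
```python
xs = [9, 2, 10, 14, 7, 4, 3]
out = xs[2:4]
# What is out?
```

xs has length 7. The slice xs[2:4] selects indices [2, 3] (2->10, 3->14), giving [10, 14].

[10, 14]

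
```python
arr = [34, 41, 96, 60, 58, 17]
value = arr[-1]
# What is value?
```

arr has length 6. Negative index -1 maps to positive index 6 + (-1) = 5. arr[5] = 17.

17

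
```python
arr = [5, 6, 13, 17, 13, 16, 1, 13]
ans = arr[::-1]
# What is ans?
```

arr has length 8. The slice arr[::-1] selects indices [7, 6, 5, 4, 3, 2, 1, 0] (7->13, 6->1, 5->16, 4->13, 3->17, 2->13, 1->6, 0->5), giving [13, 1, 16, 13, 17, 13, 6, 5].

[13, 1, 16, 13, 17, 13, 6, 5]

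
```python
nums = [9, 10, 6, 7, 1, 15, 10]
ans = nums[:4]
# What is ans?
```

nums has length 7. The slice nums[:4] selects indices [0, 1, 2, 3] (0->9, 1->10, 2->6, 3->7), giving [9, 10, 6, 7].

[9, 10, 6, 7]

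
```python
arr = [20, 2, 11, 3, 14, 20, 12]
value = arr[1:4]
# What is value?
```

arr has length 7. The slice arr[1:4] selects indices [1, 2, 3] (1->2, 2->11, 3->3), giving [2, 11, 3].

[2, 11, 3]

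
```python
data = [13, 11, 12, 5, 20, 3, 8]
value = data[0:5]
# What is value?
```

data has length 7. The slice data[0:5] selects indices [0, 1, 2, 3, 4] (0->13, 1->11, 2->12, 3->5, 4->20), giving [13, 11, 12, 5, 20].

[13, 11, 12, 5, 20]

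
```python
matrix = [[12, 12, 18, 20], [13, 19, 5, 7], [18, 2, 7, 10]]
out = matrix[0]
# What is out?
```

matrix has 3 rows. Row 0 is [12, 12, 18, 20].

[12, 12, 18, 20]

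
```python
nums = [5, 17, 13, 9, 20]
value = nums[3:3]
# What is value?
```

nums has length 5. The slice nums[3:3] resolves to an empty index range, so the result is [].

[]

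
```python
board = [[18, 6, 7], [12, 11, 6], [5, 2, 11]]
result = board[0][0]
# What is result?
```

board[0] = [18, 6, 7]. Taking column 0 of that row yields 18.

18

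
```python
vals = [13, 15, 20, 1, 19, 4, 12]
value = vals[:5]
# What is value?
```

vals has length 7. The slice vals[:5] selects indices [0, 1, 2, 3, 4] (0->13, 1->15, 2->20, 3->1, 4->19), giving [13, 15, 20, 1, 19].

[13, 15, 20, 1, 19]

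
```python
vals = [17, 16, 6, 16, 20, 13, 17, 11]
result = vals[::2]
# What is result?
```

vals has length 8. The slice vals[::2] selects indices [0, 2, 4, 6] (0->17, 2->6, 4->20, 6->17), giving [17, 6, 20, 17].

[17, 6, 20, 17]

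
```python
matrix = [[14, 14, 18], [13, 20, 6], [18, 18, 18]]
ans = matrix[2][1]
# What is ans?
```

matrix[2] = [18, 18, 18]. Taking column 1 of that row yields 18.

18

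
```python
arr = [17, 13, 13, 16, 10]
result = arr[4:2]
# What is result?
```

arr has length 5. The slice arr[4:2] resolves to an empty index range, so the result is [].

[]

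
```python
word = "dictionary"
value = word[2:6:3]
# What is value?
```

word has length 10. The slice word[2:6:3] selects indices [2, 5] (2->'c', 5->'o'), giving 'co'.

'co'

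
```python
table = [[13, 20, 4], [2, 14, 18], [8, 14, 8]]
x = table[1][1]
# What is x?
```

table[1] = [2, 14, 18]. Taking column 1 of that row yields 14.

14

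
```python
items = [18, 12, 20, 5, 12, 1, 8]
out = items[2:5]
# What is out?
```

items has length 7. The slice items[2:5] selects indices [2, 3, 4] (2->20, 3->5, 4->12), giving [20, 5, 12].

[20, 5, 12]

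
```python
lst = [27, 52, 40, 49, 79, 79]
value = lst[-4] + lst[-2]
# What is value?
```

lst has length 6. Negative index -4 maps to positive index 6 + (-4) = 2. lst[2] = 40.
lst has length 6. Negative index -2 maps to positive index 6 + (-2) = 4. lst[4] = 79.
Sum: 40 + 79 = 119.

119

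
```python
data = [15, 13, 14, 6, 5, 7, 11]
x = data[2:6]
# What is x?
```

data has length 7. The slice data[2:6] selects indices [2, 3, 4, 5] (2->14, 3->6, 4->5, 5->7), giving [14, 6, 5, 7].

[14, 6, 5, 7]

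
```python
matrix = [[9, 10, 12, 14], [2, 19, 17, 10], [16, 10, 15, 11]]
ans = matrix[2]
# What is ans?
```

matrix has 3 rows. Row 2 is [16, 10, 15, 11].

[16, 10, 15, 11]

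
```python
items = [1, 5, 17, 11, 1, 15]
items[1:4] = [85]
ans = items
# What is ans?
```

items starts as [1, 5, 17, 11, 1, 15] (length 6). The slice items[1:4] covers indices [1, 2, 3] with values [5, 17, 11]. Replacing that slice with [85] (different length) produces [1, 85, 1, 15].

[1, 85, 1, 15]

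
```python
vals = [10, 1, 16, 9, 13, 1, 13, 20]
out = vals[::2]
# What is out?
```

vals has length 8. The slice vals[::2] selects indices [0, 2, 4, 6] (0->10, 2->16, 4->13, 6->13), giving [10, 16, 13, 13].

[10, 16, 13, 13]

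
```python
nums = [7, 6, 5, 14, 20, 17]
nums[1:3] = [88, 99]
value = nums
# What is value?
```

nums starts as [7, 6, 5, 14, 20, 17] (length 6). The slice nums[1:3] covers indices [1, 2] with values [6, 5]. Replacing that slice with [88, 99] (same length) produces [7, 88, 99, 14, 20, 17].

[7, 88, 99, 14, 20, 17]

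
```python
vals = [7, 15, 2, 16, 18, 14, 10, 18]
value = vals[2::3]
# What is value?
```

vals has length 8. The slice vals[2::3] selects indices [2, 5] (2->2, 5->14), giving [2, 14].

[2, 14]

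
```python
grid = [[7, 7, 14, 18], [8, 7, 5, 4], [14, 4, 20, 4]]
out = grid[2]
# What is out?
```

grid has 3 rows. Row 2 is [14, 4, 20, 4].

[14, 4, 20, 4]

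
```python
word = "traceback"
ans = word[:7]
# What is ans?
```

word has length 9. The slice word[:7] selects indices [0, 1, 2, 3, 4, 5, 6] (0->'t', 1->'r', 2->'a', 3->'c', 4->'e', 5->'b', 6->'a'), giving 'traceba'.

'traceba'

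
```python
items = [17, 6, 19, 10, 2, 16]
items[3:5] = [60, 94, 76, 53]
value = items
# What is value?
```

items starts as [17, 6, 19, 10, 2, 16] (length 6). The slice items[3:5] covers indices [3, 4] with values [10, 2]. Replacing that slice with [60, 94, 76, 53] (different length) produces [17, 6, 19, 60, 94, 76, 53, 16].

[17, 6, 19, 60, 94, 76, 53, 16]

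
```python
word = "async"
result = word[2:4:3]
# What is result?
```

word has length 5. The slice word[2:4:3] selects indices [2] (2->'y'), giving 'y'.

'y'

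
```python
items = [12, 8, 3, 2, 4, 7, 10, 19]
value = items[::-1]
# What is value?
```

items has length 8. The slice items[::-1] selects indices [7, 6, 5, 4, 3, 2, 1, 0] (7->19, 6->10, 5->7, 4->4, 3->2, 2->3, 1->8, 0->12), giving [19, 10, 7, 4, 2, 3, 8, 12].

[19, 10, 7, 4, 2, 3, 8, 12]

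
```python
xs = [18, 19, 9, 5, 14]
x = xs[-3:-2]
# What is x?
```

xs has length 5. The slice xs[-3:-2] selects indices [2] (2->9), giving [9].

[9]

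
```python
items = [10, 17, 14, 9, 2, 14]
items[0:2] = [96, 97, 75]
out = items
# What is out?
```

items starts as [10, 17, 14, 9, 2, 14] (length 6). The slice items[0:2] covers indices [0, 1] with values [10, 17]. Replacing that slice with [96, 97, 75] (different length) produces [96, 97, 75, 14, 9, 2, 14].

[96, 97, 75, 14, 9, 2, 14]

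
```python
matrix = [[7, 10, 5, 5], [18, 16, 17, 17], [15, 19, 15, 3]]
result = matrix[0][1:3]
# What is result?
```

matrix[0] = [7, 10, 5, 5]. matrix[0] has length 4. The slice matrix[0][1:3] selects indices [1, 2] (1->10, 2->5), giving [10, 5].

[10, 5]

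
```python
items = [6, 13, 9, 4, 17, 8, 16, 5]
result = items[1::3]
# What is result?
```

items has length 8. The slice items[1::3] selects indices [1, 4, 7] (1->13, 4->17, 7->5), giving [13, 17, 5].

[13, 17, 5]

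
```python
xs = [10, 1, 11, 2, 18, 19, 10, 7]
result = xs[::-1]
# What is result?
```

xs has length 8. The slice xs[::-1] selects indices [7, 6, 5, 4, 3, 2, 1, 0] (7->7, 6->10, 5->19, 4->18, 3->2, 2->11, 1->1, 0->10), giving [7, 10, 19, 18, 2, 11, 1, 10].

[7, 10, 19, 18, 2, 11, 1, 10]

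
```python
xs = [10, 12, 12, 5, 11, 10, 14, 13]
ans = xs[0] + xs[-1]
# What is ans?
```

xs has length 8. xs[0] = 10.
xs has length 8. Negative index -1 maps to positive index 8 + (-1) = 7. xs[7] = 13.
Sum: 10 + 13 = 23.

23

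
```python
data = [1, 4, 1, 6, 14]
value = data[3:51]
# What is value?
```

data has length 5. The slice data[3:51] selects indices [3, 4] (3->6, 4->14), giving [6, 14].

[6, 14]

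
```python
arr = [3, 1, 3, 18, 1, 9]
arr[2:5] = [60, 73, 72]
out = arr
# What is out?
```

arr starts as [3, 1, 3, 18, 1, 9] (length 6). The slice arr[2:5] covers indices [2, 3, 4] with values [3, 18, 1]. Replacing that slice with [60, 73, 72] (same length) produces [3, 1, 60, 73, 72, 9].

[3, 1, 60, 73, 72, 9]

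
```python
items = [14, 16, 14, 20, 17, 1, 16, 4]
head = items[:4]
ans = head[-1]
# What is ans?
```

items has length 8. The slice items[:4] selects indices [0, 1, 2, 3] (0->14, 1->16, 2->14, 3->20), giving [14, 16, 14, 20]. So head = [14, 16, 14, 20]. Then head[-1] = 20.

20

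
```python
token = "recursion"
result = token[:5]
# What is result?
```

token has length 9. The slice token[:5] selects indices [0, 1, 2, 3, 4] (0->'r', 1->'e', 2->'c', 3->'u', 4->'r'), giving 'recur'.

'recur'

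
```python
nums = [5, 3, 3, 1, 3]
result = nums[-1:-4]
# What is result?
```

nums has length 5. The slice nums[-1:-4] resolves to an empty index range, so the result is [].

[]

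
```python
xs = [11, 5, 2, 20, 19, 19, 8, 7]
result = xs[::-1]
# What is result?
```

xs has length 8. The slice xs[::-1] selects indices [7, 6, 5, 4, 3, 2, 1, 0] (7->7, 6->8, 5->19, 4->19, 3->20, 2->2, 1->5, 0->11), giving [7, 8, 19, 19, 20, 2, 5, 11].

[7, 8, 19, 19, 20, 2, 5, 11]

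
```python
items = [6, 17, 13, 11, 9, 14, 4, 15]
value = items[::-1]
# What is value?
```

items has length 8. The slice items[::-1] selects indices [7, 6, 5, 4, 3, 2, 1, 0] (7->15, 6->4, 5->14, 4->9, 3->11, 2->13, 1->17, 0->6), giving [15, 4, 14, 9, 11, 13, 17, 6].

[15, 4, 14, 9, 11, 13, 17, 6]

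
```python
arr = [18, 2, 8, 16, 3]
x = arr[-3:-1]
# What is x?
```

arr has length 5. The slice arr[-3:-1] selects indices [2, 3] (2->8, 3->16), giving [8, 16].

[8, 16]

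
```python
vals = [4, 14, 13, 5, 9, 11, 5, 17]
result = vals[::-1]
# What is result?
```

vals has length 8. The slice vals[::-1] selects indices [7, 6, 5, 4, 3, 2, 1, 0] (7->17, 6->5, 5->11, 4->9, 3->5, 2->13, 1->14, 0->4), giving [17, 5, 11, 9, 5, 13, 14, 4].

[17, 5, 11, 9, 5, 13, 14, 4]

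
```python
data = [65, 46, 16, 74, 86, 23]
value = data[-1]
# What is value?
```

data has length 6. Negative index -1 maps to positive index 6 + (-1) = 5. data[5] = 23.

23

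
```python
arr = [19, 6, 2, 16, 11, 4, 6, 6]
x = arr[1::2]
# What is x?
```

arr has length 8. The slice arr[1::2] selects indices [1, 3, 5, 7] (1->6, 3->16, 5->4, 7->6), giving [6, 16, 4, 6].

[6, 16, 4, 6]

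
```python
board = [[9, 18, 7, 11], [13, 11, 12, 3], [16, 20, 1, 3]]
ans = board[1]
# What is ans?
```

board has 3 rows. Row 1 is [13, 11, 12, 3].

[13, 11, 12, 3]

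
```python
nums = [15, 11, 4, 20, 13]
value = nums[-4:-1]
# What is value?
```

nums has length 5. The slice nums[-4:-1] selects indices [1, 2, 3] (1->11, 2->4, 3->20), giving [11, 4, 20].

[11, 4, 20]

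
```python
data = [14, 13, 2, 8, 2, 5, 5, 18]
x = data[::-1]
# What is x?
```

data has length 8. The slice data[::-1] selects indices [7, 6, 5, 4, 3, 2, 1, 0] (7->18, 6->5, 5->5, 4->2, 3->8, 2->2, 1->13, 0->14), giving [18, 5, 5, 2, 8, 2, 13, 14].

[18, 5, 5, 2, 8, 2, 13, 14]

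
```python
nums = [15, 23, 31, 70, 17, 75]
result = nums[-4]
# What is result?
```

nums has length 6. Negative index -4 maps to positive index 6 + (-4) = 2. nums[2] = 31.

31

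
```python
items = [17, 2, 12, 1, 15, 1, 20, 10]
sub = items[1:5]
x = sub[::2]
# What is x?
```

items has length 8. The slice items[1:5] selects indices [1, 2, 3, 4] (1->2, 2->12, 3->1, 4->15), giving [2, 12, 1, 15]. So sub = [2, 12, 1, 15]. sub has length 4. The slice sub[::2] selects indices [0, 2] (0->2, 2->1), giving [2, 1].

[2, 1]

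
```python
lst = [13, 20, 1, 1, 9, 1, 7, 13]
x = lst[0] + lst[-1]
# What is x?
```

lst has length 8. lst[0] = 13.
lst has length 8. Negative index -1 maps to positive index 8 + (-1) = 7. lst[7] = 13.
Sum: 13 + 13 = 26.

26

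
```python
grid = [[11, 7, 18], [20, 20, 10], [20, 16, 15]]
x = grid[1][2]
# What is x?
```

grid[1] = [20, 20, 10]. Taking column 2 of that row yields 10.

10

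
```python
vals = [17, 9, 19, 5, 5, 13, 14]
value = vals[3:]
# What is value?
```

vals has length 7. The slice vals[3:] selects indices [3, 4, 5, 6] (3->5, 4->5, 5->13, 6->14), giving [5, 5, 13, 14].

[5, 5, 13, 14]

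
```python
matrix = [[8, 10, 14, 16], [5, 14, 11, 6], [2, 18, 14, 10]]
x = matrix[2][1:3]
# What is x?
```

matrix[2] = [2, 18, 14, 10]. matrix[2] has length 4. The slice matrix[2][1:3] selects indices [1, 2] (1->18, 2->14), giving [18, 14].

[18, 14]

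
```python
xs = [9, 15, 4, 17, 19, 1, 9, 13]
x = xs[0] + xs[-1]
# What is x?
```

xs has length 8. xs[0] = 9.
xs has length 8. Negative index -1 maps to positive index 8 + (-1) = 7. xs[7] = 13.
Sum: 9 + 13 = 22.

22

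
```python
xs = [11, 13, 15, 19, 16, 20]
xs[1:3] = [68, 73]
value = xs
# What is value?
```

xs starts as [11, 13, 15, 19, 16, 20] (length 6). The slice xs[1:3] covers indices [1, 2] with values [13, 15]. Replacing that slice with [68, 73] (same length) produces [11, 68, 73, 19, 16, 20].

[11, 68, 73, 19, 16, 20]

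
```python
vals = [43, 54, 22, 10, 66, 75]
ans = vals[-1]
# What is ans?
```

vals has length 6. Negative index -1 maps to positive index 6 + (-1) = 5. vals[5] = 75.

75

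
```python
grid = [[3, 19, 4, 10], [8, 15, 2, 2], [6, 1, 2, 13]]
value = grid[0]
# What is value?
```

grid has 3 rows. Row 0 is [3, 19, 4, 10].

[3, 19, 4, 10]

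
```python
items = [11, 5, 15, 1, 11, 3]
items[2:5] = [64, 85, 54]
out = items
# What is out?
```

items starts as [11, 5, 15, 1, 11, 3] (length 6). The slice items[2:5] covers indices [2, 3, 4] with values [15, 1, 11]. Replacing that slice with [64, 85, 54] (same length) produces [11, 5, 64, 85, 54, 3].

[11, 5, 64, 85, 54, 3]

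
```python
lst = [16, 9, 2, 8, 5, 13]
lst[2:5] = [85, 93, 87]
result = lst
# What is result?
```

lst starts as [16, 9, 2, 8, 5, 13] (length 6). The slice lst[2:5] covers indices [2, 3, 4] with values [2, 8, 5]. Replacing that slice with [85, 93, 87] (same length) produces [16, 9, 85, 93, 87, 13].

[16, 9, 85, 93, 87, 13]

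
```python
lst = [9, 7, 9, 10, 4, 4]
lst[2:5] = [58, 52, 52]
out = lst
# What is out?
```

lst starts as [9, 7, 9, 10, 4, 4] (length 6). The slice lst[2:5] covers indices [2, 3, 4] with values [9, 10, 4]. Replacing that slice with [58, 52, 52] (same length) produces [9, 7, 58, 52, 52, 4].

[9, 7, 58, 52, 52, 4]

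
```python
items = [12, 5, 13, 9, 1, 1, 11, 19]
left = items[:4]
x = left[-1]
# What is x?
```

items has length 8. The slice items[:4] selects indices [0, 1, 2, 3] (0->12, 1->5, 2->13, 3->9), giving [12, 5, 13, 9]. So left = [12, 5, 13, 9]. Then left[-1] = 9.

9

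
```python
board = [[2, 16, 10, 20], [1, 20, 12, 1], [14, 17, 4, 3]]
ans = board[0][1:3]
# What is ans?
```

board[0] = [2, 16, 10, 20]. board[0] has length 4. The slice board[0][1:3] selects indices [1, 2] (1->16, 2->10), giving [16, 10].

[16, 10]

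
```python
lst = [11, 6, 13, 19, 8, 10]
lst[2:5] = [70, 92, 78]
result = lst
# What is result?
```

lst starts as [11, 6, 13, 19, 8, 10] (length 6). The slice lst[2:5] covers indices [2, 3, 4] with values [13, 19, 8]. Replacing that slice with [70, 92, 78] (same length) produces [11, 6, 70, 92, 78, 10].

[11, 6, 70, 92, 78, 10]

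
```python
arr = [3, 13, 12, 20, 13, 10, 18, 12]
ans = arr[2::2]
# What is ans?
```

arr has length 8. The slice arr[2::2] selects indices [2, 4, 6] (2->12, 4->13, 6->18), giving [12, 13, 18].

[12, 13, 18]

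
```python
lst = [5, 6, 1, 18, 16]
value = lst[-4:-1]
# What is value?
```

lst has length 5. The slice lst[-4:-1] selects indices [1, 2, 3] (1->6, 2->1, 3->18), giving [6, 1, 18].

[6, 1, 18]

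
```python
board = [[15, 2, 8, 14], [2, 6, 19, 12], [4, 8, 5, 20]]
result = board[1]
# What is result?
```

board has 3 rows. Row 1 is [2, 6, 19, 12].

[2, 6, 19, 12]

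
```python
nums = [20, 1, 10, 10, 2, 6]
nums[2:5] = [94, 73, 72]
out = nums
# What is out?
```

nums starts as [20, 1, 10, 10, 2, 6] (length 6). The slice nums[2:5] covers indices [2, 3, 4] with values [10, 10, 2]. Replacing that slice with [94, 73, 72] (same length) produces [20, 1, 94, 73, 72, 6].

[20, 1, 94, 73, 72, 6]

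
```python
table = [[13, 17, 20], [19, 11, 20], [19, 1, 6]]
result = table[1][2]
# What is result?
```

table[1] = [19, 11, 20]. Taking column 2 of that row yields 20.

20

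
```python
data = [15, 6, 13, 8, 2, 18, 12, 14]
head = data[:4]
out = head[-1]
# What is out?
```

data has length 8. The slice data[:4] selects indices [0, 1, 2, 3] (0->15, 1->6, 2->13, 3->8), giving [15, 6, 13, 8]. So head = [15, 6, 13, 8]. Then head[-1] = 8.

8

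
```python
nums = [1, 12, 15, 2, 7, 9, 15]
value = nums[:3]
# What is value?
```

nums has length 7. The slice nums[:3] selects indices [0, 1, 2] (0->1, 1->12, 2->15), giving [1, 12, 15].

[1, 12, 15]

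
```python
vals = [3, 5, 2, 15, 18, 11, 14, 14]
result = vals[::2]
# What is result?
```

vals has length 8. The slice vals[::2] selects indices [0, 2, 4, 6] (0->3, 2->2, 4->18, 6->14), giving [3, 2, 18, 14].

[3, 2, 18, 14]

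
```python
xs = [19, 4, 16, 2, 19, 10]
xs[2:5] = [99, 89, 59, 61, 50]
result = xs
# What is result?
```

xs starts as [19, 4, 16, 2, 19, 10] (length 6). The slice xs[2:5] covers indices [2, 3, 4] with values [16, 2, 19]. Replacing that slice with [99, 89, 59, 61, 50] (different length) produces [19, 4, 99, 89, 59, 61, 50, 10].

[19, 4, 99, 89, 59, 61, 50, 10]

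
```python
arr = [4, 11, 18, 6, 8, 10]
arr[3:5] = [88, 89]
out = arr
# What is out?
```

arr starts as [4, 11, 18, 6, 8, 10] (length 6). The slice arr[3:5] covers indices [3, 4] with values [6, 8]. Replacing that slice with [88, 89] (same length) produces [4, 11, 18, 88, 89, 10].

[4, 11, 18, 88, 89, 10]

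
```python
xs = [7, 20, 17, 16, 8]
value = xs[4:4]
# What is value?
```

xs has length 5. The slice xs[4:4] resolves to an empty index range, so the result is [].

[]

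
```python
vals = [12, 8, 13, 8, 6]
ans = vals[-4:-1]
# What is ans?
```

vals has length 5. The slice vals[-4:-1] selects indices [1, 2, 3] (1->8, 2->13, 3->8), giving [8, 13, 8].

[8, 13, 8]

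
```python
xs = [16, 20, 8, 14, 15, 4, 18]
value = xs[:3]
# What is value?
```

xs has length 7. The slice xs[:3] selects indices [0, 1, 2] (0->16, 1->20, 2->8), giving [16, 20, 8].

[16, 20, 8]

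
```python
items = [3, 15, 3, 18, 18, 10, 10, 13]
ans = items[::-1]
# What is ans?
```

items has length 8. The slice items[::-1] selects indices [7, 6, 5, 4, 3, 2, 1, 0] (7->13, 6->10, 5->10, 4->18, 3->18, 2->3, 1->15, 0->3), giving [13, 10, 10, 18, 18, 3, 15, 3].

[13, 10, 10, 18, 18, 3, 15, 3]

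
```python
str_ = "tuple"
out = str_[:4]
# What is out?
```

str_ has length 5. The slice str_[:4] selects indices [0, 1, 2, 3] (0->'t', 1->'u', 2->'p', 3->'l'), giving 'tupl'.

'tupl'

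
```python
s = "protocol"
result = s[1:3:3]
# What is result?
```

s has length 8. The slice s[1:3:3] selects indices [1] (1->'r'), giving 'r'.

'r'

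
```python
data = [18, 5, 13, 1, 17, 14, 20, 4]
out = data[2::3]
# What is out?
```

data has length 8. The slice data[2::3] selects indices [2, 5] (2->13, 5->14), giving [13, 14].

[13, 14]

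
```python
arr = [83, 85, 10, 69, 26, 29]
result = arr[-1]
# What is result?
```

arr has length 6. Negative index -1 maps to positive index 6 + (-1) = 5. arr[5] = 29.

29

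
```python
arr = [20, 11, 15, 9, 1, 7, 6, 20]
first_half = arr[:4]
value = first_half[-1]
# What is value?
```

arr has length 8. The slice arr[:4] selects indices [0, 1, 2, 3] (0->20, 1->11, 2->15, 3->9), giving [20, 11, 15, 9]. So first_half = [20, 11, 15, 9]. Then first_half[-1] = 9.

9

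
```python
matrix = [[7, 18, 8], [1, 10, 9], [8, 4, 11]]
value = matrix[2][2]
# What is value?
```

matrix[2] = [8, 4, 11]. Taking column 2 of that row yields 11.

11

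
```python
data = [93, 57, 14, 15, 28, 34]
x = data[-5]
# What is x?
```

data has length 6. Negative index -5 maps to positive index 6 + (-5) = 1. data[1] = 57.

57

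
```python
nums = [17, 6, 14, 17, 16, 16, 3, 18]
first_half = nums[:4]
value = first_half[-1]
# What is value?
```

nums has length 8. The slice nums[:4] selects indices [0, 1, 2, 3] (0->17, 1->6, 2->14, 3->17), giving [17, 6, 14, 17]. So first_half = [17, 6, 14, 17]. Then first_half[-1] = 17.

17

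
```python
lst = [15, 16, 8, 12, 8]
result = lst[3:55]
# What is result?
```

lst has length 5. The slice lst[3:55] selects indices [3, 4] (3->12, 4->8), giving [12, 8].

[12, 8]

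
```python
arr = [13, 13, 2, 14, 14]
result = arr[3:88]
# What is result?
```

arr has length 5. The slice arr[3:88] selects indices [3, 4] (3->14, 4->14), giving [14, 14].

[14, 14]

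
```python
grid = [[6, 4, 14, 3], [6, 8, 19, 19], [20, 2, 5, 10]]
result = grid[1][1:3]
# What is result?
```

grid[1] = [6, 8, 19, 19]. grid[1] has length 4. The slice grid[1][1:3] selects indices [1, 2] (1->8, 2->19), giving [8, 19].

[8, 19]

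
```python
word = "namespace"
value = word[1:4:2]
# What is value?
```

word has length 9. The slice word[1:4:2] selects indices [1, 3] (1->'a', 3->'e'), giving 'ae'.

'ae'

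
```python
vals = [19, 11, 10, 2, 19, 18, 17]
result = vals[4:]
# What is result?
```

vals has length 7. The slice vals[4:] selects indices [4, 5, 6] (4->19, 5->18, 6->17), giving [19, 18, 17].

[19, 18, 17]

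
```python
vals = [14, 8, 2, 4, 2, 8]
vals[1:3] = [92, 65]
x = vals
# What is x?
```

vals starts as [14, 8, 2, 4, 2, 8] (length 6). The slice vals[1:3] covers indices [1, 2] with values [8, 2]. Replacing that slice with [92, 65] (same length) produces [14, 92, 65, 4, 2, 8].

[14, 92, 65, 4, 2, 8]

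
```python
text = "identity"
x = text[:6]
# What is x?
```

text has length 8. The slice text[:6] selects indices [0, 1, 2, 3, 4, 5] (0->'i', 1->'d', 2->'e', 3->'n', 4->'t', 5->'i'), giving 'identi'.

'identi'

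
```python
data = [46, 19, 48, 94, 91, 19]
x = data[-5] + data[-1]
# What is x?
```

data has length 6. Negative index -5 maps to positive index 6 + (-5) = 1. data[1] = 19.
data has length 6. Negative index -1 maps to positive index 6 + (-1) = 5. data[5] = 19.
Sum: 19 + 19 = 38.

38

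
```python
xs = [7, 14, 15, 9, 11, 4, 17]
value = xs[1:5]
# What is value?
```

xs has length 7. The slice xs[1:5] selects indices [1, 2, 3, 4] (1->14, 2->15, 3->9, 4->11), giving [14, 15, 9, 11].

[14, 15, 9, 11]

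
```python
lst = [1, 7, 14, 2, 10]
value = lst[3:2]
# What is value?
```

lst has length 5. The slice lst[3:2] resolves to an empty index range, so the result is [].

[]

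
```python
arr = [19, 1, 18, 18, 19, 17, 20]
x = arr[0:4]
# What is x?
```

arr has length 7. The slice arr[0:4] selects indices [0, 1, 2, 3] (0->19, 1->1, 2->18, 3->18), giving [19, 1, 18, 18].

[19, 1, 18, 18]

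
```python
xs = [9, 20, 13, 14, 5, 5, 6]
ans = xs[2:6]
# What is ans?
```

xs has length 7. The slice xs[2:6] selects indices [2, 3, 4, 5] (2->13, 3->14, 4->5, 5->5), giving [13, 14, 5, 5].

[13, 14, 5, 5]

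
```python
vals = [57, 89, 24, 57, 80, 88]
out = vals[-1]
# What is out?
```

vals has length 6. Negative index -1 maps to positive index 6 + (-1) = 5. vals[5] = 88.

88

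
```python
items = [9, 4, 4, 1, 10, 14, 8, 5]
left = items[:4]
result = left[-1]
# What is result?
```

items has length 8. The slice items[:4] selects indices [0, 1, 2, 3] (0->9, 1->4, 2->4, 3->1), giving [9, 4, 4, 1]. So left = [9, 4, 4, 1]. Then left[-1] = 1.

1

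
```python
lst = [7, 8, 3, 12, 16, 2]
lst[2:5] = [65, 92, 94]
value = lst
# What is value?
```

lst starts as [7, 8, 3, 12, 16, 2] (length 6). The slice lst[2:5] covers indices [2, 3, 4] with values [3, 12, 16]. Replacing that slice with [65, 92, 94] (same length) produces [7, 8, 65, 92, 94, 2].

[7, 8, 65, 92, 94, 2]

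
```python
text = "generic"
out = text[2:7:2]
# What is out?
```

text has length 7. The slice text[2:7:2] selects indices [2, 4, 6] (2->'n', 4->'r', 6->'c'), giving 'nrc'.

'nrc'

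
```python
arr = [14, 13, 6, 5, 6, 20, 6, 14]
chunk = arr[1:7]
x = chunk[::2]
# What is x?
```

arr has length 8. The slice arr[1:7] selects indices [1, 2, 3, 4, 5, 6] (1->13, 2->6, 3->5, 4->6, 5->20, 6->6), giving [13, 6, 5, 6, 20, 6]. So chunk = [13, 6, 5, 6, 20, 6]. chunk has length 6. The slice chunk[::2] selects indices [0, 2, 4] (0->13, 2->5, 4->20), giving [13, 5, 20].

[13, 5, 20]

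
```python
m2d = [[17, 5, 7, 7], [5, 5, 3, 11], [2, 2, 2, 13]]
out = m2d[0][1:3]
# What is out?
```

m2d[0] = [17, 5, 7, 7]. m2d[0] has length 4. The slice m2d[0][1:3] selects indices [1, 2] (1->5, 2->7), giving [5, 7].

[5, 7]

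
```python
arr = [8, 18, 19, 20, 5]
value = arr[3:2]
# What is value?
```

arr has length 5. The slice arr[3:2] resolves to an empty index range, so the result is [].

[]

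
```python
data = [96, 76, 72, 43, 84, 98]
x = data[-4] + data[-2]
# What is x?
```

data has length 6. Negative index -4 maps to positive index 6 + (-4) = 2. data[2] = 72.
data has length 6. Negative index -2 maps to positive index 6 + (-2) = 4. data[4] = 84.
Sum: 72 + 84 = 156.

156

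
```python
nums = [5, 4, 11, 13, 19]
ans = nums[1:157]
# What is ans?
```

nums has length 5. The slice nums[1:157] selects indices [1, 2, 3, 4] (1->4, 2->11, 3->13, 4->19), giving [4, 11, 13, 19].

[4, 11, 13, 19]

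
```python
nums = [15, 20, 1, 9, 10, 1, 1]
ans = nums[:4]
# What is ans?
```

nums has length 7. The slice nums[:4] selects indices [0, 1, 2, 3] (0->15, 1->20, 2->1, 3->9), giving [15, 20, 1, 9].

[15, 20, 1, 9]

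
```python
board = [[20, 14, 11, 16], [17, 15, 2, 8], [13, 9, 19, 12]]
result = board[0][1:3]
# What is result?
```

board[0] = [20, 14, 11, 16]. board[0] has length 4. The slice board[0][1:3] selects indices [1, 2] (1->14, 2->11), giving [14, 11].

[14, 11]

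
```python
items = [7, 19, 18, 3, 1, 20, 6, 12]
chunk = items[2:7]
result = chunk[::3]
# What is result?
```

items has length 8. The slice items[2:7] selects indices [2, 3, 4, 5, 6] (2->18, 3->3, 4->1, 5->20, 6->6), giving [18, 3, 1, 20, 6]. So chunk = [18, 3, 1, 20, 6]. chunk has length 5. The slice chunk[::3] selects indices [0, 3] (0->18, 3->20), giving [18, 20].

[18, 20]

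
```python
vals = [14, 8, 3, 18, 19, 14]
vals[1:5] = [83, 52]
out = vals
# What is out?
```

vals starts as [14, 8, 3, 18, 19, 14] (length 6). The slice vals[1:5] covers indices [1, 2, 3, 4] with values [8, 3, 18, 19]. Replacing that slice with [83, 52] (different length) produces [14, 83, 52, 14].

[14, 83, 52, 14]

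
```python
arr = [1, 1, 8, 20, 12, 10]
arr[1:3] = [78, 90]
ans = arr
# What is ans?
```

arr starts as [1, 1, 8, 20, 12, 10] (length 6). The slice arr[1:3] covers indices [1, 2] with values [1, 8]. Replacing that slice with [78, 90] (same length) produces [1, 78, 90, 20, 12, 10].

[1, 78, 90, 20, 12, 10]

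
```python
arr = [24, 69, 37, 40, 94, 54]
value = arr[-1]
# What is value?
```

arr has length 6. Negative index -1 maps to positive index 6 + (-1) = 5. arr[5] = 54.

54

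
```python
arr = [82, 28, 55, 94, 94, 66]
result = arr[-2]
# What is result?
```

arr has length 6. Negative index -2 maps to positive index 6 + (-2) = 4. arr[4] = 94.

94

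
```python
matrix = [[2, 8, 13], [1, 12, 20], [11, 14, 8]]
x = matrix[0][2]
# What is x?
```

matrix[0] = [2, 8, 13]. Taking column 2 of that row yields 13.

13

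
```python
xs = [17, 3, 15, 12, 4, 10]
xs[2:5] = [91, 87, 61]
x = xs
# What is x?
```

xs starts as [17, 3, 15, 12, 4, 10] (length 6). The slice xs[2:5] covers indices [2, 3, 4] with values [15, 12, 4]. Replacing that slice with [91, 87, 61] (same length) produces [17, 3, 91, 87, 61, 10].

[17, 3, 91, 87, 61, 10]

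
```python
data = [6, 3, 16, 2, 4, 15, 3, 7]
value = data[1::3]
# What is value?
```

data has length 8. The slice data[1::3] selects indices [1, 4, 7] (1->3, 4->4, 7->7), giving [3, 4, 7].

[3, 4, 7]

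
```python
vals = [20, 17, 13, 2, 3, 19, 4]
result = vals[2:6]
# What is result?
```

vals has length 7. The slice vals[2:6] selects indices [2, 3, 4, 5] (2->13, 3->2, 4->3, 5->19), giving [13, 2, 3, 19].

[13, 2, 3, 19]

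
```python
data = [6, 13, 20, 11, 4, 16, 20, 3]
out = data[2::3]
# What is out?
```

data has length 8. The slice data[2::3] selects indices [2, 5] (2->20, 5->16), giving [20, 16].

[20, 16]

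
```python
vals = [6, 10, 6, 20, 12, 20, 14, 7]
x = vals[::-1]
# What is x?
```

vals has length 8. The slice vals[::-1] selects indices [7, 6, 5, 4, 3, 2, 1, 0] (7->7, 6->14, 5->20, 4->12, 3->20, 2->6, 1->10, 0->6), giving [7, 14, 20, 12, 20, 6, 10, 6].

[7, 14, 20, 12, 20, 6, 10, 6]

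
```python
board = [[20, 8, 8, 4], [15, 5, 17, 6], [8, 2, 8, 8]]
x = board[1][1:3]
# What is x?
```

board[1] = [15, 5, 17, 6]. board[1] has length 4. The slice board[1][1:3] selects indices [1, 2] (1->5, 2->17), giving [5, 17].

[5, 17]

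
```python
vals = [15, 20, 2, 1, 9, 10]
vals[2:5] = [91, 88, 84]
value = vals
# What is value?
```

vals starts as [15, 20, 2, 1, 9, 10] (length 6). The slice vals[2:5] covers indices [2, 3, 4] with values [2, 1, 9]. Replacing that slice with [91, 88, 84] (same length) produces [15, 20, 91, 88, 84, 10].

[15, 20, 91, 88, 84, 10]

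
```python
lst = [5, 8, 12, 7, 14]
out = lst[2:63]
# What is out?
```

lst has length 5. The slice lst[2:63] selects indices [2, 3, 4] (2->12, 3->7, 4->14), giving [12, 7, 14].

[12, 7, 14]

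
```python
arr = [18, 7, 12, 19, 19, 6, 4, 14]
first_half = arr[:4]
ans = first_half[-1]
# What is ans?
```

arr has length 8. The slice arr[:4] selects indices [0, 1, 2, 3] (0->18, 1->7, 2->12, 3->19), giving [18, 7, 12, 19]. So first_half = [18, 7, 12, 19]. Then first_half[-1] = 19.

19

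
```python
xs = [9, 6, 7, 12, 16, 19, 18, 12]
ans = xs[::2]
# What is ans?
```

xs has length 8. The slice xs[::2] selects indices [0, 2, 4, 6] (0->9, 2->7, 4->16, 6->18), giving [9, 7, 16, 18].

[9, 7, 16, 18]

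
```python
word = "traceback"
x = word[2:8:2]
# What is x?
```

word has length 9. The slice word[2:8:2] selects indices [2, 4, 6] (2->'a', 4->'e', 6->'a'), giving 'aea'.

'aea'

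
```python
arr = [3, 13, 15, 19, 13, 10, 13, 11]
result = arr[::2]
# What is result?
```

arr has length 8. The slice arr[::2] selects indices [0, 2, 4, 6] (0->3, 2->15, 4->13, 6->13), giving [3, 15, 13, 13].

[3, 15, 13, 13]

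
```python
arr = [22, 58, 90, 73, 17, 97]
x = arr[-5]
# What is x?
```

arr has length 6. Negative index -5 maps to positive index 6 + (-5) = 1. arr[1] = 58.

58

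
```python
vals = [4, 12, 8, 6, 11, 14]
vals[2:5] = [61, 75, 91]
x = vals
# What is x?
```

vals starts as [4, 12, 8, 6, 11, 14] (length 6). The slice vals[2:5] covers indices [2, 3, 4] with values [8, 6, 11]. Replacing that slice with [61, 75, 91] (same length) produces [4, 12, 61, 75, 91, 14].

[4, 12, 61, 75, 91, 14]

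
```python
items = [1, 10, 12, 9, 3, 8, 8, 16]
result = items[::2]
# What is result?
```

items has length 8. The slice items[::2] selects indices [0, 2, 4, 6] (0->1, 2->12, 4->3, 6->8), giving [1, 12, 3, 8].

[1, 12, 3, 8]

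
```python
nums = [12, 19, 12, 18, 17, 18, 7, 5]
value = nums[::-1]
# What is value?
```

nums has length 8. The slice nums[::-1] selects indices [7, 6, 5, 4, 3, 2, 1, 0] (7->5, 6->7, 5->18, 4->17, 3->18, 2->12, 1->19, 0->12), giving [5, 7, 18, 17, 18, 12, 19, 12].

[5, 7, 18, 17, 18, 12, 19, 12]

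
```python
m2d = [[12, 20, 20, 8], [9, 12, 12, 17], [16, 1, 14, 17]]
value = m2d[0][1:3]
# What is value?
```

m2d[0] = [12, 20, 20, 8]. m2d[0] has length 4. The slice m2d[0][1:3] selects indices [1, 2] (1->20, 2->20), giving [20, 20].

[20, 20]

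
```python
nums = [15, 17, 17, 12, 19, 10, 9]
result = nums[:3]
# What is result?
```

nums has length 7. The slice nums[:3] selects indices [0, 1, 2] (0->15, 1->17, 2->17), giving [15, 17, 17].

[15, 17, 17]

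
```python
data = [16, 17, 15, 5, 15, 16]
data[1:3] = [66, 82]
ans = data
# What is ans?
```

data starts as [16, 17, 15, 5, 15, 16] (length 6). The slice data[1:3] covers indices [1, 2] with values [17, 15]. Replacing that slice with [66, 82] (same length) produces [16, 66, 82, 5, 15, 16].

[16, 66, 82, 5, 15, 16]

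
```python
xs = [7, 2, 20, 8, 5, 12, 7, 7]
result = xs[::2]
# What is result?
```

xs has length 8. The slice xs[::2] selects indices [0, 2, 4, 6] (0->7, 2->20, 4->5, 6->7), giving [7, 20, 5, 7].

[7, 20, 5, 7]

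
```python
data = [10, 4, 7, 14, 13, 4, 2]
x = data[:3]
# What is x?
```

data has length 7. The slice data[:3] selects indices [0, 1, 2] (0->10, 1->4, 2->7), giving [10, 4, 7].

[10, 4, 7]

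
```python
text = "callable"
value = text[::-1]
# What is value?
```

text has length 8. The slice text[::-1] selects indices [7, 6, 5, 4, 3, 2, 1, 0] (7->'e', 6->'l', 5->'b', 4->'a', 3->'l', 2->'l', 1->'a', 0->'c'), giving 'elballac'.

'elballac'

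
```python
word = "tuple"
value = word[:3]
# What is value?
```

word has length 5. The slice word[:3] selects indices [0, 1, 2] (0->'t', 1->'u', 2->'p'), giving 'tup'.

'tup'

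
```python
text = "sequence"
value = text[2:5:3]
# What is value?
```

text has length 8. The slice text[2:5:3] selects indices [2] (2->'q'), giving 'q'.

'q'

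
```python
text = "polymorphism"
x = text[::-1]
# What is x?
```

text has length 12. The slice text[::-1] selects indices [11, 10, 9, 8, 7, 6, 5, 4, 3, 2, 1, 0] (11->'m', 10->'s', 9->'i', 8->'h', 7->'p', 6->'r', 5->'o', 4->'m', 3->'y', 2->'l', 1->'o', 0->'p'), giving 'msihpromylop'.

'msihpromylop'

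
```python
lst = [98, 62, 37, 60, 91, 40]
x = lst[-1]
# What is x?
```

lst has length 6. Negative index -1 maps to positive index 6 + (-1) = 5. lst[5] = 40.

40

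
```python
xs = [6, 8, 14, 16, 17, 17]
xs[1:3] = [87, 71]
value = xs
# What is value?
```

xs starts as [6, 8, 14, 16, 17, 17] (length 6). The slice xs[1:3] covers indices [1, 2] with values [8, 14]. Replacing that slice with [87, 71] (same length) produces [6, 87, 71, 16, 17, 17].

[6, 87, 71, 16, 17, 17]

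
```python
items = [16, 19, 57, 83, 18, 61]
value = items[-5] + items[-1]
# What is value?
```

items has length 6. Negative index -5 maps to positive index 6 + (-5) = 1. items[1] = 19.
items has length 6. Negative index -1 maps to positive index 6 + (-1) = 5. items[5] = 61.
Sum: 19 + 61 = 80.

80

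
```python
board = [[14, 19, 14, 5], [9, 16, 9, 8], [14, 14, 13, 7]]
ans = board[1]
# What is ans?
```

board has 3 rows. Row 1 is [9, 16, 9, 8].

[9, 16, 9, 8]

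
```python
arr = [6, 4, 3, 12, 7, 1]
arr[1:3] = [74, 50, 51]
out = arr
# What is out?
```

arr starts as [6, 4, 3, 12, 7, 1] (length 6). The slice arr[1:3] covers indices [1, 2] with values [4, 3]. Replacing that slice with [74, 50, 51] (different length) produces [6, 74, 50, 51, 12, 7, 1].

[6, 74, 50, 51, 12, 7, 1]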